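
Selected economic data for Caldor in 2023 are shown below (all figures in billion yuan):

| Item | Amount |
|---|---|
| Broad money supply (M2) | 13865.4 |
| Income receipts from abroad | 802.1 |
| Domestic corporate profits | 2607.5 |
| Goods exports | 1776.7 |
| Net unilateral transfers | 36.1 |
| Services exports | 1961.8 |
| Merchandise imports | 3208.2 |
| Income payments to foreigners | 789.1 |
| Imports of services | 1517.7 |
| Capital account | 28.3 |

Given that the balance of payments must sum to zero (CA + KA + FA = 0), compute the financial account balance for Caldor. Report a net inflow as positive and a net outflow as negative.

Goods balance = 1776.7 - 3208.2 = -1431.5
Services balance = 1961.8 - 1517.7 = 444.1
Trade balance (goods + services) = -1431.5 + 444.1 = -987.4
Net primary income = 802.1 - 789.1 = 13.0
Net secondary income = 36.1
Current account = -987.4 + 13.0 + 36.1 = -938.3
Financial account = -(-938.3 + 28.3) = 910.0

910.0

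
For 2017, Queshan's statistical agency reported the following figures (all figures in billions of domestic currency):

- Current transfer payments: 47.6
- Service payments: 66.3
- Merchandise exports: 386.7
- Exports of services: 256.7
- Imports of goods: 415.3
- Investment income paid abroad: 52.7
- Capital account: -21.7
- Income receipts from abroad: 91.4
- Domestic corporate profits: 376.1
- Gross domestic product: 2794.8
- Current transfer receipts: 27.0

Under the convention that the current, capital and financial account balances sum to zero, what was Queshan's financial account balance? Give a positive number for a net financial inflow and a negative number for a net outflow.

-158.2

Goods balance = 386.7 - 415.3 = -28.6
Services balance = 256.7 - 66.3 = 190.4
Trade balance (goods + services) = -28.6 + 190.4 = 161.8
Net primary income = 91.4 - 52.7 = 38.7
Net secondary income = 27.0 - 47.6 = -20.6
Current account = 161.8 + 38.7 + (-20.6) = 179.9
Financial account = -(179.9 + (-21.7)) = -158.2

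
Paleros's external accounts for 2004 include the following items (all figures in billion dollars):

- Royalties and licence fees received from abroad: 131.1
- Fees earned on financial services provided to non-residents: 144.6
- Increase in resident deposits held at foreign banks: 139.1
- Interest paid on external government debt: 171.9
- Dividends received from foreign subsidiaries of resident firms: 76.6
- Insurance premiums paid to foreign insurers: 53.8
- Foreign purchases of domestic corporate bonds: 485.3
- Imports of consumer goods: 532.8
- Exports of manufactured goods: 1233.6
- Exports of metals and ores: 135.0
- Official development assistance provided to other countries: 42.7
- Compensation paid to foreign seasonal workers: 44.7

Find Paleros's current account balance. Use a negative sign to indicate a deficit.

875.0

Goods: 135.0 - 532.8 + 1233.6 = 835.8
Services: 131.1 + 144.6 - 53.8 = 221.9
Primary income: 76.6 - 44.7 - 171.9 = -140.0
Secondary income: -42.7
Current account = 835.8 + 221.9 + (-140.0) + (-42.7) = 875.0
(Excluded from the current account — financial account: increase in resident deposits held at foreign banks 139.1, foreign purchases of domestic corporate bonds 485.3.)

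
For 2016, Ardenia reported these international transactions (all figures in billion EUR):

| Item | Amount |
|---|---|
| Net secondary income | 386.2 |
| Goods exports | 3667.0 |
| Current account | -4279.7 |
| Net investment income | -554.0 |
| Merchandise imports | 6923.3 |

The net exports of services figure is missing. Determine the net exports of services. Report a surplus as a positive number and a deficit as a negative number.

-855.6

Current account = goods balance + services balance + net primary income + net secondary income
Sum of the known components = -3424.1
Net exports of services = CA - (known components) = -4279.7 - (-3424.1) = -855.6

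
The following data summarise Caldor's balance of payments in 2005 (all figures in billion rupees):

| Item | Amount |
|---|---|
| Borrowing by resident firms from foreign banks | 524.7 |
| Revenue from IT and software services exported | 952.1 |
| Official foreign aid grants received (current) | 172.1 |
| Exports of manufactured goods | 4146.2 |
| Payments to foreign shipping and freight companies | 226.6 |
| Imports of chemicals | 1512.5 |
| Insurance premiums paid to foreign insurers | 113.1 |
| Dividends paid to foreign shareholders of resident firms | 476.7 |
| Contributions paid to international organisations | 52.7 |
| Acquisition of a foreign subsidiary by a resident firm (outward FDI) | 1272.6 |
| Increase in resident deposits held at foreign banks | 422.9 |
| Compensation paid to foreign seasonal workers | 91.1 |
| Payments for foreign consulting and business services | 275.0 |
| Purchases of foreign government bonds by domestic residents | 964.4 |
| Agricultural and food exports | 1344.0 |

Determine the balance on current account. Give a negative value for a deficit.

Goods: 1344.0 + 4146.2 - 1512.5 = 3977.7
Services: -113.1 - 226.6 - 275.0 + 952.1 = 337.4
Primary income: -91.1 - 476.7 = -567.8
Secondary income: -52.7 + 172.1 = 119.4
Current account = 3977.7 + 337.4 + (-567.8) + 119.4 = 3866.7
(Excluded from the current account — financial account: borrowing by resident firms from foreign banks 524.7, acquisition of a foreign subsidiary by a resident firm (outward FDI) 1272.6, increase in resident deposits held at foreign banks 422.9, purchases of foreign government bonds by domestic residents 964.4.)

3866.7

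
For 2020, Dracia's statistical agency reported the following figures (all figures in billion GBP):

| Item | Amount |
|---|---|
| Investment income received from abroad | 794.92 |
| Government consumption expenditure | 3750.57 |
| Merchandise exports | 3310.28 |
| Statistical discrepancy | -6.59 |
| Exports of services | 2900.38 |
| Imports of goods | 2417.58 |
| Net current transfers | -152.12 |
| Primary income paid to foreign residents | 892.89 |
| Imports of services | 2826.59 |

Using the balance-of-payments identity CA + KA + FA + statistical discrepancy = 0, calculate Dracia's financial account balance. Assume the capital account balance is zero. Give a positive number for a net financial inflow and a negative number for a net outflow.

-709.81

Goods balance = 3310.28 - 2417.58 = 892.70
Services balance = 2900.38 - 2826.59 = 73.79
Trade balance (goods + services) = 892.70 + 73.79 = 966.49
Net primary income = 794.92 - 892.89 = -97.97
Net secondary income = -152.12
Current account = 966.49 + (-97.97) + (-152.12) = 716.40
Financial account = -(716.40 + (-6.59)) = -709.81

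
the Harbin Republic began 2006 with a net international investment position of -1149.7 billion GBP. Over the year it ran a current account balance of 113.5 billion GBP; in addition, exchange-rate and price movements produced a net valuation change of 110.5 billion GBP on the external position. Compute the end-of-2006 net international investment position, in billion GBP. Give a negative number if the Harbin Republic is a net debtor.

-925.7

Change in NIIP = current account + net valuation change = 113.5 + 110.5 = 224.0
End-of-year NIIP = -1149.7 + 224.0 = -925.7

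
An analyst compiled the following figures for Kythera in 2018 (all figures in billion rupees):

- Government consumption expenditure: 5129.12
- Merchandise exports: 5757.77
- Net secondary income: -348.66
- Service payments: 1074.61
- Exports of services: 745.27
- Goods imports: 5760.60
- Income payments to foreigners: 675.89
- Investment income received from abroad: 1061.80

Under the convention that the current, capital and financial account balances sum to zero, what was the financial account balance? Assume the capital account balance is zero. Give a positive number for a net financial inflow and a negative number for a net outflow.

Goods balance = 5757.77 - 5760.60 = -2.83
Services balance = 745.27 - 1074.61 = -329.34
Trade balance (goods + services) = -2.83 + (-329.34) = -332.17
Net primary income = 1061.80 - 675.89 = 385.91
Net secondary income = -348.66
Current account = -332.17 + 385.91 + (-348.66) = -294.92
Financial account = -(-294.92) = 294.92

294.92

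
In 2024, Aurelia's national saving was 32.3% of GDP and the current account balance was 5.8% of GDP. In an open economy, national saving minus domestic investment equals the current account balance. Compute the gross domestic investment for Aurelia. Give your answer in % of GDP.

26.5

S - I = CA (net lending to the rest of the world).
I = S - CA = 32.3 - 5.8 = 26.5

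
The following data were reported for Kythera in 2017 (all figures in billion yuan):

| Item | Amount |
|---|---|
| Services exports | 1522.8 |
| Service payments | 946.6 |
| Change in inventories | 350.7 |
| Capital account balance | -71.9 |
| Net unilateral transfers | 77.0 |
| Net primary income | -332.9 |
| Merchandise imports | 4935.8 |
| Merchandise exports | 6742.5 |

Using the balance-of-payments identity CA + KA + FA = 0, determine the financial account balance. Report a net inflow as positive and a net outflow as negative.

Goods balance = 6742.5 - 4935.8 = 1806.7
Services balance = 1522.8 - 946.6 = 576.2
Trade balance (goods + services) = 1806.7 + 576.2 = 2382.9
Net primary income = -332.9
Net secondary income = 77.0
Current account = 2382.9 + (-332.9) + 77.0 = 2127.0
Financial account = -(2127.0 + (-71.9)) = -2055.1

-2055.1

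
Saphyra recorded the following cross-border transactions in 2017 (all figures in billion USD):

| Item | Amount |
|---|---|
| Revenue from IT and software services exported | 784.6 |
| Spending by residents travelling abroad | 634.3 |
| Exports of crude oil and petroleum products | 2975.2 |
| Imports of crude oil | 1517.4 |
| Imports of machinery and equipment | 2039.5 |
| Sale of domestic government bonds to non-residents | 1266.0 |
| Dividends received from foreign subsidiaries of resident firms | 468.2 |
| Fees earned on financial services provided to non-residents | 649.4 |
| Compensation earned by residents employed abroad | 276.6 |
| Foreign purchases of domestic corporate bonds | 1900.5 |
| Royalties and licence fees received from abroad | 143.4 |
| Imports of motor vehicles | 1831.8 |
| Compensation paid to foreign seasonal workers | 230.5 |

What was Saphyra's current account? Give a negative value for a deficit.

-956.1

Goods: -1831.8 - 2039.5 + 2975.2 - 1517.4 = -2413.5
Services: -634.3 + 784.6 + 649.4 + 143.4 = 943.1
Primary income: 276.6 + 468.2 - 230.5 = 514.3
Current account = (-2413.5) + 943.1 + 514.3 = -956.1
(Excluded from the current account — financial account: sale of domestic government bonds to non-residents 1266.0, foreign purchases of domestic corporate bonds 1900.5.)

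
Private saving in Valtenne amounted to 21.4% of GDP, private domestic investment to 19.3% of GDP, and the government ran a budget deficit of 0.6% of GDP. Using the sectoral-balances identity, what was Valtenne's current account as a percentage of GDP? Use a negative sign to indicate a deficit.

By the sectoral-balances identity, CA = (S_private - I) + (T - G).
Private balance = 21.4 - 19.3 = 2.1
Government balance (T - G) = -0.6
CA = 2.1 + (-0.6) = 1.5

1.5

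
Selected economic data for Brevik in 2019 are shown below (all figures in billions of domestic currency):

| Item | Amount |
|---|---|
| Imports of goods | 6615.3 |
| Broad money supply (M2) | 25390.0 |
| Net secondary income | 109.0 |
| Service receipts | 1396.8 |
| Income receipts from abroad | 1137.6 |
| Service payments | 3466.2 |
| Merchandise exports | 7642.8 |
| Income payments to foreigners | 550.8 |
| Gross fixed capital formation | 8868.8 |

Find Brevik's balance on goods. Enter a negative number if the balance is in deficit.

1027.5

Goods balance = 7642.8 - 6615.3 = 1027.5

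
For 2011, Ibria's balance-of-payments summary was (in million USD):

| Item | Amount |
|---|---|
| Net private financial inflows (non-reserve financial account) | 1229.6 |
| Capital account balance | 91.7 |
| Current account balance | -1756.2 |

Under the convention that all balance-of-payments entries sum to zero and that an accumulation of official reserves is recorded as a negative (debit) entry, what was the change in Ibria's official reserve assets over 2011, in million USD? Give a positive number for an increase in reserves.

-434.9

Official reserve transactions balance = -((-1756.2) + 91.7 + 1229.6) = 434.9
An accumulation of reserves is recorded as a debit (negative entry), so the change in the stock of reserves is the negative of that balance.
Change in official reserves = -(434.9) = -434.9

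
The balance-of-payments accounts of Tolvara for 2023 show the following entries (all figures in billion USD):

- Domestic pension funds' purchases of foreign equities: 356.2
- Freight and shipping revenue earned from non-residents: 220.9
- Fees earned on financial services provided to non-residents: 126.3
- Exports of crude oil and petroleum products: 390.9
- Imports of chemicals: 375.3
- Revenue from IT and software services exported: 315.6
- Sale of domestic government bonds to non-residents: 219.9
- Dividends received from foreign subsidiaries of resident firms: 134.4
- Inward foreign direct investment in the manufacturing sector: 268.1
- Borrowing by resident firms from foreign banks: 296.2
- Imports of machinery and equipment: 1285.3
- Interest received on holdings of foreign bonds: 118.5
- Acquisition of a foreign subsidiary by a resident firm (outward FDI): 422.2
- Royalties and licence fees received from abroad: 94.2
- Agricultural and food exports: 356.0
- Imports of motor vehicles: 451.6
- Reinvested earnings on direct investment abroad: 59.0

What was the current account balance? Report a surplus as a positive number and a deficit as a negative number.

-296.4

Goods: 390.9 - 375.3 - 451.6 - 1285.3 + 356.0 = -1365.3
Services: 220.9 + 94.2 + 126.3 + 315.6 = 757.0
Primary income: 59.0 + 118.5 + 134.4 = 311.9
Current account = (-1365.3) + 757.0 + 311.9 = -296.4
(Excluded from the current account — financial account: domestic pension funds' purchases of foreign equities 356.2, sale of domestic government bonds to non-residents 219.9, inward foreign direct investment in the manufacturing sector 268.1, borrowing by resident firms from foreign banks 296.2, acquisition of a foreign subsidiary by a resident firm (outward FDI) 422.2.)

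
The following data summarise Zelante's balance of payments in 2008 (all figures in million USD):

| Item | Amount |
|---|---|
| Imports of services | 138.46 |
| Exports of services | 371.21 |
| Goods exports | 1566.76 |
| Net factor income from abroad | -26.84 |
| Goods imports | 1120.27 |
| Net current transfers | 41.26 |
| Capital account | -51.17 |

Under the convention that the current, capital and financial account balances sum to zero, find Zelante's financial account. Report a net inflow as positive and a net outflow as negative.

-642.49

Goods balance = 1566.76 - 1120.27 = 446.49
Services balance = 371.21 - 138.46 = 232.75
Trade balance (goods + services) = 446.49 + 232.75 = 679.24
Net primary income = -26.84
Net secondary income = 41.26
Current account = 679.24 + (-26.84) + 41.26 = 693.66
Financial account = -(693.66 + (-51.17)) = -642.49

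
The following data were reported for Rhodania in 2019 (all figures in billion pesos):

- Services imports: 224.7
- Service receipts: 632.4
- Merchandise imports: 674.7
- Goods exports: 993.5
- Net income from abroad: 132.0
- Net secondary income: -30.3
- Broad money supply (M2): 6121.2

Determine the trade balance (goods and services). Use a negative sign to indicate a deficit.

Goods balance = 993.5 - 674.7 = 318.8
Services balance = 632.4 - 224.7 = 407.7
Trade balance (goods + services) = 318.8 + 407.7 = 726.5

726.5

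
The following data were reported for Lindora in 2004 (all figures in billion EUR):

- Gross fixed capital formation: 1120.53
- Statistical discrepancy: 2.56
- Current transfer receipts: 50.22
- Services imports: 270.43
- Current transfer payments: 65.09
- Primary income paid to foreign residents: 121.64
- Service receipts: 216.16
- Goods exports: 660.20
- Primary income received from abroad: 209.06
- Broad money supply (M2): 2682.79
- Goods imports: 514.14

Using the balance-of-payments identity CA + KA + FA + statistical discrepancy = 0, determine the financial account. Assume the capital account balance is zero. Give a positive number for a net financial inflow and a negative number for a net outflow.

Goods balance = 660.20 - 514.14 = 146.06
Services balance = 216.16 - 270.43 = -54.27
Trade balance (goods + services) = 146.06 + (-54.27) = 91.79
Net primary income = 209.06 - 121.64 = 87.42
Net secondary income = 50.22 - 65.09 = -14.87
Current account = 91.79 + 87.42 + (-14.87) = 164.34
Financial account = -(164.34 + 2.56) = -166.90

-166.90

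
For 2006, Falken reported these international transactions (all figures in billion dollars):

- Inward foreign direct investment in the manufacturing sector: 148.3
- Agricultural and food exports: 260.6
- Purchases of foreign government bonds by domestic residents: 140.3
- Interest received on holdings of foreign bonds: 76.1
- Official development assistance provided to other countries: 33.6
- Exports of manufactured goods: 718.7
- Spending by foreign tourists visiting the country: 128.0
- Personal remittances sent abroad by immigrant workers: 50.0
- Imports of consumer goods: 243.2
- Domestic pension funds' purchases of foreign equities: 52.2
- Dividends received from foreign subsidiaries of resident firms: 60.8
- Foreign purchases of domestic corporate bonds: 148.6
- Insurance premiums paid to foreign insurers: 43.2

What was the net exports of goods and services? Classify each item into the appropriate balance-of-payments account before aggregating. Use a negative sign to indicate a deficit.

820.9

Goods: 718.7 - 243.2 + 260.6 = 736.1
Services: 128.0 - 43.2 = 84.8
Trade balance = 736.1 + 84.8 = 820.9
(Excluded from the trade balance — financial account: inward foreign direct investment in the manufacturing sector 148.3, purchases of foreign government bonds by domestic residents 140.3, domestic pension funds' purchases of foreign equities 52.2, foreign purchases of domestic corporate bonds 148.6; primary income: interest received on holdings of foreign bonds 76.1, dividends received from foreign subsidiaries of resident firms 60.8; secondary income: official development assistance provided to other countries 33.6, personal remittances sent abroad by immigrant workers 50.0.)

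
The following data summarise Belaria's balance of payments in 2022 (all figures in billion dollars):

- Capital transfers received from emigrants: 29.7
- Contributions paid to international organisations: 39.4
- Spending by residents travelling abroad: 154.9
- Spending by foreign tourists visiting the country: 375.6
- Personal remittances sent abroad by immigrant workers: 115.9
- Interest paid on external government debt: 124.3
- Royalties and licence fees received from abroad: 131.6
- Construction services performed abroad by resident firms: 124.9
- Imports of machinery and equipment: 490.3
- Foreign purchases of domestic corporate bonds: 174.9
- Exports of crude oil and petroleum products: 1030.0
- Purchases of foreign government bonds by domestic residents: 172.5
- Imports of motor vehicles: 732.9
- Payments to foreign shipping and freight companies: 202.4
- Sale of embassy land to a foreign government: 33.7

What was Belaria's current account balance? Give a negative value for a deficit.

-198.0

Goods: -490.3 + 1030.0 - 732.9 = -193.2
Services: -202.4 + 375.6 + 124.9 - 154.9 + 131.6 = 274.8
Primary income: -124.3
Secondary income: -39.4 - 115.9 = -155.3
Current account = (-193.2) + 274.8 + (-124.3) + (-155.3) = -198.0
(Excluded from the current account — capital account: capital transfers received from emigrants 29.7, sale of embassy land to a foreign government 33.7; financial account: foreign purchases of domestic corporate bonds 174.9, purchases of foreign government bonds by domestic residents 172.5.)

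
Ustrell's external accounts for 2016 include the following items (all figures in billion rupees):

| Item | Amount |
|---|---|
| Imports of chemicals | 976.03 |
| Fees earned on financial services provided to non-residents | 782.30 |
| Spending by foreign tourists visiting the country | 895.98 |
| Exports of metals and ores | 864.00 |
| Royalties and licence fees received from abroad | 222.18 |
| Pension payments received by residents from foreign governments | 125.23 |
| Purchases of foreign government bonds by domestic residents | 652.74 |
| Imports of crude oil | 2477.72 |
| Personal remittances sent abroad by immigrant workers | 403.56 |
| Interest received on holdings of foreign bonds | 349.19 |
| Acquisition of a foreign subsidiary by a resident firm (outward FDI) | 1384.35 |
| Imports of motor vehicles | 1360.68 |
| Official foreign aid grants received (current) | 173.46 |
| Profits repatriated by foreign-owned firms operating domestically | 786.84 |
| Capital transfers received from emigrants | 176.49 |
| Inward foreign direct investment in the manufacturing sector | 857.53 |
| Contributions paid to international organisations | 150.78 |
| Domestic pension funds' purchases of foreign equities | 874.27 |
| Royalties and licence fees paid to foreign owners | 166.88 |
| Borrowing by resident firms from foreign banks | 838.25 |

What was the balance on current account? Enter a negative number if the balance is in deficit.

-2910.15

Goods: -2477.72 - 976.03 - 1360.68 + 864.00 = -3950.43
Services: 222.18 + 782.30 - 166.88 + 895.98 = 1733.58
Primary income: -786.84 + 349.19 = -437.65
Secondary income: 125.23 + 173.46 - 403.56 - 150.78 = -255.65
Current account = (-3950.43) + 1733.58 + (-437.65) + (-255.65) = -2910.15
(Excluded from the current account — financial account: purchases of foreign government bonds by domestic residents 652.74, acquisition of a foreign subsidiary by a resident firm (outward FDI) 1384.35, inward foreign direct investment in the manufacturing sector 857.53, domestic pension funds' purchases of foreign equities 874.27, borrowing by resident firms from foreign banks 838.25; capital account: capital transfers received from emigrants 176.49.)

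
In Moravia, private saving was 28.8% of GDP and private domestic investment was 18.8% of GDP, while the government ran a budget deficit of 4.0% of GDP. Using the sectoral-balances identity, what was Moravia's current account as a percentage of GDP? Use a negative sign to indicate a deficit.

6.0

By the sectoral-balances identity, CA = (S_private - I) + (T - G).
Private balance = 28.8 - 18.8 = 10.0
Government balance (T - G) = -4.0
CA = 10.0 + (-4.0) = 6.0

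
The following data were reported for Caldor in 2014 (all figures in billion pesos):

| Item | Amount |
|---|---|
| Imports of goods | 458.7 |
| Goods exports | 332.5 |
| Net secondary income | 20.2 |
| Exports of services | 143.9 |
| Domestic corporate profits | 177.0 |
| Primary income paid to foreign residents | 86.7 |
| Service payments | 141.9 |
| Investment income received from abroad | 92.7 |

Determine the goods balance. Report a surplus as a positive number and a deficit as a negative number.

Goods balance = 332.5 - 458.7 = -126.2

-126.2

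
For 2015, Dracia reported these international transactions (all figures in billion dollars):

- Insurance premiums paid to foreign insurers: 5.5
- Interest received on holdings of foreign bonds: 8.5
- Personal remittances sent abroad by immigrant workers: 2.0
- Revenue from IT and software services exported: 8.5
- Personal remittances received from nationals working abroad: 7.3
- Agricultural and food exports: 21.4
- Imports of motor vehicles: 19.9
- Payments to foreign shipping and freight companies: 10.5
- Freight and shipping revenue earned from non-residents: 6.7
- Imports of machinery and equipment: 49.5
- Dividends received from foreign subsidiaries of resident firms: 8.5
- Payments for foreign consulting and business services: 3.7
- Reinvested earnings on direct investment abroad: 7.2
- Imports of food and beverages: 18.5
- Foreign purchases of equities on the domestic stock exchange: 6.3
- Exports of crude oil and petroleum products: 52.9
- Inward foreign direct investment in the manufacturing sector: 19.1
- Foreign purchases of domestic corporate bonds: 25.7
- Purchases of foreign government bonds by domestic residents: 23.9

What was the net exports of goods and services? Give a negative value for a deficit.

Goods: -18.5 - 49.5 + 52.9 + 21.4 - 19.9 = -13.6
Services: 8.5 - 5.5 - 10.5 + 6.7 - 3.7 = -4.5
Trade balance = -13.6 + (-4.5) = -18.1
(Excluded from the trade balance — primary income: interest received on holdings of foreign bonds 8.5, dividends received from foreign subsidiaries of resident firms 8.5, reinvested earnings on direct investment abroad 7.2; secondary income: personal remittances sent abroad by immigrant workers 2.0, personal remittances received from nationals working abroad 7.3; financial account: foreign purchases of equities on the domestic stock exchange 6.3, inward foreign direct investment in the manufacturing sector 19.1, foreign purchases of domestic corporate bonds 25.7, purchases of foreign government bonds by domestic residents 23.9.)

-18.1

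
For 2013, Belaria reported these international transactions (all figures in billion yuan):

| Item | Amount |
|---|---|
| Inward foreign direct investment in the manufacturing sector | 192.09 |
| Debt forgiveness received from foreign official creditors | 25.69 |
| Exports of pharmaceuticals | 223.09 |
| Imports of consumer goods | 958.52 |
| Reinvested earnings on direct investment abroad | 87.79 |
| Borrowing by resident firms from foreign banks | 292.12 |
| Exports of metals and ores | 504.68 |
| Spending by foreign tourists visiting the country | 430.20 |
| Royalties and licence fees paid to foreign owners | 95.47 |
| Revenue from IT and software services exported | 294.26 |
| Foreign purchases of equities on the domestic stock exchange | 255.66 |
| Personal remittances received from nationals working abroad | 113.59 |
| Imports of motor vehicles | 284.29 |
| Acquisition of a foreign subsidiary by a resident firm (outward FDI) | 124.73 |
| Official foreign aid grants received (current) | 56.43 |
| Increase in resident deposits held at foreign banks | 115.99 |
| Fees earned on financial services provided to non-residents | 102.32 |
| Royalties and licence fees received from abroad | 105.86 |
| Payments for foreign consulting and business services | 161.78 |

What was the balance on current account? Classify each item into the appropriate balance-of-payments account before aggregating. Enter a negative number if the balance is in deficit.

Goods: 504.68 - 284.29 - 958.52 + 223.09 = -515.04
Services: 430.20 - 95.47 + 105.86 + 294.26 - 161.78 + 102.32 = 675.39
Primary income: 87.79
Secondary income: 113.59 + 56.43 = 170.02
Current account = (-515.04) + 675.39 + 87.79 + 170.02 = 418.16
(Excluded from the current account — financial account: inward foreign direct investment in the manufacturing sector 192.09, borrowing by resident firms from foreign banks 292.12, foreign purchases of equities on the domestic stock exchange 255.66, acquisition of a foreign subsidiary by a resident firm (outward FDI) 124.73, increase in resident deposits held at foreign banks 115.99; capital account: debt forgiveness received from foreign official creditors 25.69.)

418.16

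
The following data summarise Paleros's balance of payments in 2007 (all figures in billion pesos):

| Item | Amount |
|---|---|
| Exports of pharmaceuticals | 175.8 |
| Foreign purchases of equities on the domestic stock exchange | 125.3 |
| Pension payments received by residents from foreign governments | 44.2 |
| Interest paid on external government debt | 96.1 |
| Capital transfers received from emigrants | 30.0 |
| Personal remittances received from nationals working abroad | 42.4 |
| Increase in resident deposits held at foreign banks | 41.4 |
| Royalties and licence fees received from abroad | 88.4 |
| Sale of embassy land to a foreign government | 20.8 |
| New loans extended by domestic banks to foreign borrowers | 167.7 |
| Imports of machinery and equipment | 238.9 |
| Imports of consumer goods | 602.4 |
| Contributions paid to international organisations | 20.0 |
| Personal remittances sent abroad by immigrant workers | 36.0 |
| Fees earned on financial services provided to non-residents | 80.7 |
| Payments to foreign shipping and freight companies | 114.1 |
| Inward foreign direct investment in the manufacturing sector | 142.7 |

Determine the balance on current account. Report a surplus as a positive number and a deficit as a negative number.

-676.0

Goods: 175.8 - 238.9 - 602.4 = -665.5
Services: 80.7 + 88.4 - 114.1 = 55.0
Primary income: -96.1
Secondary income: -36.0 + 44.2 + 42.4 - 20.0 = 30.6
Current account = (-665.5) + 55.0 + (-96.1) + 30.6 = -676.0
(Excluded from the current account — financial account: foreign purchases of equities on the domestic stock exchange 125.3, increase in resident deposits held at foreign banks 41.4, new loans extended by domestic banks to foreign borrowers 167.7, inward foreign direct investment in the manufacturing sector 142.7; capital account: capital transfers received from emigrants 30.0, sale of embassy land to a foreign government 20.8.)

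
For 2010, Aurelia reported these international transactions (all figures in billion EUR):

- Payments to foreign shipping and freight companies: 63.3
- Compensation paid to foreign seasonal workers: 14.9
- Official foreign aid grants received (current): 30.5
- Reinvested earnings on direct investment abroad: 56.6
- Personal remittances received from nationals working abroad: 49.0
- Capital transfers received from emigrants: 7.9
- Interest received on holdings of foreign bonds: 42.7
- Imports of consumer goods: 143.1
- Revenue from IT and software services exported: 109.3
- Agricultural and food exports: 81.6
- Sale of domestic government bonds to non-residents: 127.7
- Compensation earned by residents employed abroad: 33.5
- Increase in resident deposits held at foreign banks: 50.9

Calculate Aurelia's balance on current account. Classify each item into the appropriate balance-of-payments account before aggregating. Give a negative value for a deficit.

181.9

Goods: -143.1 + 81.6 = -61.5
Services: 109.3 - 63.3 = 46.0
Primary income: -14.9 + 33.5 + 42.7 + 56.6 = 117.9
Secondary income: 30.5 + 49.0 = 79.5
Current account = (-61.5) + 46.0 + 117.9 + 79.5 = 181.9
(Excluded from the current account — capital account: capital transfers received from emigrants 7.9; financial account: sale of domestic government bonds to non-residents 127.7, increase in resident deposits held at foreign banks 50.9.)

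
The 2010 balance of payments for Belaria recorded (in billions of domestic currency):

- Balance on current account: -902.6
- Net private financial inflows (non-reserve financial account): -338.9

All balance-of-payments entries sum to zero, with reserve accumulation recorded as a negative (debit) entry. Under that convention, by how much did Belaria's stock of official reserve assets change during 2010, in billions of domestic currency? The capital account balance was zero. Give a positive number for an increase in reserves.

-1241.5

Official reserve transactions balance = -((-902.6) + (-338.9)) = 1241.5
An accumulation of reserves is recorded as a debit (negative entry), so the change in the stock of reserves is the negative of that balance.
Change in official reserves = -(1241.5) = -1241.5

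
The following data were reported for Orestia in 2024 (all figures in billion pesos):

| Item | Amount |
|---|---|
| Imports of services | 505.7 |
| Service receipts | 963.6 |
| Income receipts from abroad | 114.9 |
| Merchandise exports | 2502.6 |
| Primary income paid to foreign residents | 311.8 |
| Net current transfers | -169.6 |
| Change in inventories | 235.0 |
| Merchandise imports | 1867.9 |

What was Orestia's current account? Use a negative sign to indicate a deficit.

Goods balance = 2502.6 - 1867.9 = 634.7
Services balance = 963.6 - 505.7 = 457.9
Trade balance (goods + services) = 634.7 + 457.9 = 1092.6
Net primary income = 114.9 - 311.8 = -196.9
Net secondary income = -169.6
Current account = 1092.6 + (-196.9) + (-169.6) = 726.1

726.1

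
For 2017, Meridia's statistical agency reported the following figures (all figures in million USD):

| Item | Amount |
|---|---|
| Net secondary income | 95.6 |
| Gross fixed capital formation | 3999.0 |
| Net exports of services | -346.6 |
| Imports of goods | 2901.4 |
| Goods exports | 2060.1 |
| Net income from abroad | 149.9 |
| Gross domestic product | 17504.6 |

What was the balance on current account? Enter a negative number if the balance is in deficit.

Goods balance = 2060.1 - 2901.4 = -841.3
Services balance = -346.6
Trade balance (goods + services) = -841.3 + (-346.6) = -1187.9
Net primary income = 149.9
Net secondary income = 95.6
Current account = -1187.9 + 149.9 + 95.6 = -942.4

-942.4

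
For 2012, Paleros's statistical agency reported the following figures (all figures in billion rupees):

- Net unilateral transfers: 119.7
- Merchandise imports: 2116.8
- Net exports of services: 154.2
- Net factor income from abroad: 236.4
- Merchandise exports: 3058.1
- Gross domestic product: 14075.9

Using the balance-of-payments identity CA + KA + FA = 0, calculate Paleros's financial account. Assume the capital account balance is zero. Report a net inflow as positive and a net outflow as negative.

-1451.6

Goods balance = 3058.1 - 2116.8 = 941.3
Services balance = 154.2
Trade balance (goods + services) = 941.3 + 154.2 = 1095.5
Net primary income = 236.4
Net secondary income = 119.7
Current account = 1095.5 + 236.4 + 119.7 = 1451.6
Financial account = -(1451.6) = -1451.6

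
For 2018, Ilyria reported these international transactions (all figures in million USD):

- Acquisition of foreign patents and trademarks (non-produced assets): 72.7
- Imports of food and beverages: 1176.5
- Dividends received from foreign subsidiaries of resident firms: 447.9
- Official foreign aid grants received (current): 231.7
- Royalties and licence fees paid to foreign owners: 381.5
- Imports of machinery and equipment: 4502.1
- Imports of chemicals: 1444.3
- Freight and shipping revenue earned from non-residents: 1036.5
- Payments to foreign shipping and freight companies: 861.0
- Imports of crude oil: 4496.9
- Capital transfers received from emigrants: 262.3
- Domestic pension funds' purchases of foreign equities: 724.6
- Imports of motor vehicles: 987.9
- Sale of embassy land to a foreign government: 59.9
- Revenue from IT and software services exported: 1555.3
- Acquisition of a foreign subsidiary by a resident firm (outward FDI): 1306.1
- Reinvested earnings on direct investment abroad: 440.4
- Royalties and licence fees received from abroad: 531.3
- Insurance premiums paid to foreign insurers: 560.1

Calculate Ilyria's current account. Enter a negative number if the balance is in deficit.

-10167.2

Goods: -4502.1 - 4496.9 - 1444.3 - 987.9 - 1176.5 = -12607.7
Services: 1555.3 - 560.1 - 381.5 + 531.3 - 861.0 + 1036.5 = 1320.5
Primary income: 440.4 + 447.9 = 888.3
Secondary income: 231.7
Current account = (-12607.7) + 1320.5 + 888.3 + 231.7 = -10167.2
(Excluded from the current account — capital account: acquisition of foreign patents and trademarks (non-produced assets) 72.7, capital transfers received from emigrants 262.3, sale of embassy land to a foreign government 59.9; financial account: domestic pension funds' purchases of foreign equities 724.6, acquisition of a foreign subsidiary by a resident firm (outward FDI) 1306.1.)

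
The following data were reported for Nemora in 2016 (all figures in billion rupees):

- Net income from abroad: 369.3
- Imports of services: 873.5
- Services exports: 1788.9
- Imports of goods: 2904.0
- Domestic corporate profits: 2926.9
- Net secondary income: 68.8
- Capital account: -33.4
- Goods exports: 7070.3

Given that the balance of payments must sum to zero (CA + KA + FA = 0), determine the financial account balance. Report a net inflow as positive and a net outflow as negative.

Goods balance = 7070.3 - 2904.0 = 4166.3
Services balance = 1788.9 - 873.5 = 915.4
Trade balance (goods + services) = 4166.3 + 915.4 = 5081.7
Net primary income = 369.3
Net secondary income = 68.8
Current account = 5081.7 + 369.3 + 68.8 = 5519.8
Financial account = -(5519.8 + (-33.4)) = -5486.4

-5486.4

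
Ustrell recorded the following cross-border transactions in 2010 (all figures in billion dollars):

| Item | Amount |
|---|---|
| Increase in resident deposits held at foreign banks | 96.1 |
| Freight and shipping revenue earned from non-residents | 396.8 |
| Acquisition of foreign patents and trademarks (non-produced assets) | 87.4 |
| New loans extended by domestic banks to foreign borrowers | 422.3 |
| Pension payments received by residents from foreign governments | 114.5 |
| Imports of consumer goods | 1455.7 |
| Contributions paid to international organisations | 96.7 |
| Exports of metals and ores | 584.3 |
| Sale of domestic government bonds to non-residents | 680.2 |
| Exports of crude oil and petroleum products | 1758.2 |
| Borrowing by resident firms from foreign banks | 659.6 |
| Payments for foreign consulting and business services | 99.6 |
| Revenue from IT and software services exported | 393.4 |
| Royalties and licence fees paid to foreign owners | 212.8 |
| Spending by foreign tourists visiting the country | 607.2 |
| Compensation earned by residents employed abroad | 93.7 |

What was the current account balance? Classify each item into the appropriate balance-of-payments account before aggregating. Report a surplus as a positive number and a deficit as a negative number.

2083.3

Goods: -1455.7 + 584.3 + 1758.2 = 886.8
Services: 607.2 - 99.6 + 396.8 + 393.4 - 212.8 = 1085.0
Primary income: 93.7
Secondary income: -96.7 + 114.5 = 17.8
Current account = 886.8 + 1085.0 + 93.7 + 17.8 = 2083.3
(Excluded from the current account — financial account: increase in resident deposits held at foreign banks 96.1, new loans extended by domestic banks to foreign borrowers 422.3, sale of domestic government bonds to non-residents 680.2, borrowing by resident firms from foreign banks 659.6; capital account: acquisition of foreign patents and trademarks (non-produced assets) 87.4.)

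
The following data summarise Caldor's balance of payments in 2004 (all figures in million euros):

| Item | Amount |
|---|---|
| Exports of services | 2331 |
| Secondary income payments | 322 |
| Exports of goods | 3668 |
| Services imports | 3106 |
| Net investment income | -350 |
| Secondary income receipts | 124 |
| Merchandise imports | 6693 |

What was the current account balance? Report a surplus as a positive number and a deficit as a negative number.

Goods balance = 3668 - 6693 = -3025
Services balance = 2331 - 3106 = -775
Trade balance (goods + services) = -3025 + (-775) = -3800
Net primary income = -350
Net secondary income = 124 - 322 = -198
Current account = -3800 + (-350) + (-198) = -4348

-4348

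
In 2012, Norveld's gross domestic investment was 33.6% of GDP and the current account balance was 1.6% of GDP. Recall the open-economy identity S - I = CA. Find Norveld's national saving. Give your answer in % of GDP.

35.2

S = I + CA = 33.6 + 1.6 = 35.2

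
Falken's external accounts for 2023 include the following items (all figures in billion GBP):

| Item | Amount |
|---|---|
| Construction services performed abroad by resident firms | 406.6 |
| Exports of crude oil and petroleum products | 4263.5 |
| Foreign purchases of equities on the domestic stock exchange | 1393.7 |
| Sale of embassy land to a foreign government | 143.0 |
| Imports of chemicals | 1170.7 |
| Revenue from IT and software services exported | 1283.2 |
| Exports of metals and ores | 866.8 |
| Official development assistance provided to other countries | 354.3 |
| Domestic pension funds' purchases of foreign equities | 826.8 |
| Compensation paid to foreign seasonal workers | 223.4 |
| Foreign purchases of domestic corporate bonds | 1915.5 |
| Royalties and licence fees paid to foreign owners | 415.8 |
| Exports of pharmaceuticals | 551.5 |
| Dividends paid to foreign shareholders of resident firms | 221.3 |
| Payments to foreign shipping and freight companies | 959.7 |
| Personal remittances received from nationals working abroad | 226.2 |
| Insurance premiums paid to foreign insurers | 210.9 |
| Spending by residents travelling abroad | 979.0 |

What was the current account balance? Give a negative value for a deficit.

Goods: 4263.5 - 1170.7 + 866.8 + 551.5 = 4511.1
Services: 1283.2 + 406.6 - 415.8 - 210.9 - 959.7 - 979.0 = -875.6
Primary income: -221.3 - 223.4 = -444.7
Secondary income: 226.2 - 354.3 = -128.1
Current account = 4511.1 + (-875.6) + (-444.7) + (-128.1) = 3062.7
(Excluded from the current account — financial account: foreign purchases of equities on the domestic stock exchange 1393.7, domestic pension funds' purchases of foreign equities 826.8, foreign purchases of domestic corporate bonds 1915.5; capital account: sale of embassy land to a foreign government 143.0.)

3062.7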